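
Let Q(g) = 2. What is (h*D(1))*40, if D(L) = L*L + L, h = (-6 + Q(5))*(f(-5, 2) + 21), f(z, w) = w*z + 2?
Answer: -4160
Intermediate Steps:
f(z, w) = 2 + w*z
h = -52 (h = (-6 + 2)*((2 + 2*(-5)) + 21) = -4*((2 - 10) + 21) = -4*(-8 + 21) = -4*13 = -52)
D(L) = L + L**2 (D(L) = L**2 + L = L + L**2)
(h*D(1))*40 = -52*(1 + 1)*40 = -52*2*40 = -104*40 = -4160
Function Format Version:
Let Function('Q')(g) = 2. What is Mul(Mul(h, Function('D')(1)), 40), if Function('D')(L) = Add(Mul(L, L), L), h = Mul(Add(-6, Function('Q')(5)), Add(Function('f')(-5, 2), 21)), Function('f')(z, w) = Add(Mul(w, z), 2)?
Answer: -4160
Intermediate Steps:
Function('f')(z, w) = Add(2, Mul(w, z))
h = -52 (h = Mul(Add(-6, 2), Add(Add(2, Mul(2, -5)), 21)) = Mul(-4, Add(Add(2, -10), 21)) = Mul(-4, Add(-8, 21)) = Mul(-4, 13) = -52)
Function('D')(L) = Add(L, Pow(L, 2)) (Function('D')(L) = Add(Pow(L, 2), L) = Add(L, Pow(L, 2)))
Mul(Mul(h, Function('D')(1)), 40) = Mul(Mul(-52, Mul(1, Add(1, 1))), 40) = Mul(Mul(-52, Mul(1, 2)), 40) = Mul(Mul(-52, 2), 40) = Mul(-104, 40) = -4160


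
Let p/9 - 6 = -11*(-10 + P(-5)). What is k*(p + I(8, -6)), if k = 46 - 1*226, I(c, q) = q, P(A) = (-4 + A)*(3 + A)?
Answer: 133920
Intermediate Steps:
k = -180 (k = 46 - 226 = -180)
p = -738 (p = 54 + 9*(-11*(-10 + (-12 + (-5)² - 1*(-5)))) = 54 + 9*(-11*(-10 + (-12 + 25 + 5))) = 54 + 9*(-11*(-10 + 18)) = 54 + 9*(-11*8) = 54 + 9*(-88) = 54 - 792 = -738)
k*(p + I(8, -6)) = -180*(-738 - 6) = -180*(-744) = 133920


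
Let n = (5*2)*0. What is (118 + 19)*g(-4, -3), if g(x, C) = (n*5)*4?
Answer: 0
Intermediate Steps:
n = 0 (n = 10*0 = 0)
g(x, C) = 0 (g(x, C) = (0*5)*4 = 0*4 = 0)
(118 + 19)*g(-4, -3) = (118 + 19)*0 = 137*0 = 0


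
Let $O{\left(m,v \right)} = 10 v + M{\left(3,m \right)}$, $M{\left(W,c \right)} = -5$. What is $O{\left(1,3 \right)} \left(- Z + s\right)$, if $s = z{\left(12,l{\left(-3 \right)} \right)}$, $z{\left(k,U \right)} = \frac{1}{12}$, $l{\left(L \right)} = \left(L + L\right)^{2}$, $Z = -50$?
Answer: $\frac{15025}{12} \approx 1252.1$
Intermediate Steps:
$l{\left(L \right)} = 4 L^{2}$ ($l{\left(L \right)} = \left(2 L\right)^{2} = 4 L^{2}$)
$z{\left(k,U \right)} = \frac{1}{12}$
$O{\left(m,v \right)} = -5 + 10 v$ ($O{\left(m,v \right)} = 10 v - 5 = -5 + 10 v$)
$s = \frac{1}{12} \approx 0.083333$
$O{\left(1,3 \right)} \left(- Z + s\right) = \left(-5 + 10 \cdot 3\right) \left(\left(-1\right) \left(-50\right) + \frac{1}{12}\right) = \left(-5 + 30\right) \left(50 + \frac{1}{12}\right) = 25 \cdot \frac{601}{12} = \frac{15025}{12}$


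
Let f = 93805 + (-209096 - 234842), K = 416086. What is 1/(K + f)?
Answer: 1/65953 ≈ 1.5162e-5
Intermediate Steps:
f = -350133 (f = 93805 - 443938 = -350133)
1/(K + f) = 1/(416086 - 350133) = 1/65953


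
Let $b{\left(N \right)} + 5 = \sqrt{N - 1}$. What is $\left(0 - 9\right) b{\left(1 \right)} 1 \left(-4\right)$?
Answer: $-180$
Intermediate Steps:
$b{\left(N \right)} = -5 + \sqrt{-1 + N}$ ($b{\left(N \right)} = -5 + \sqrt{N - 1} = -5 + \sqrt{-1 + N}$)
$\left(0 - 9\right) b{\left(1 \right)} 1 \left(-4\right) = \left(0 - 9\right) \left(-5 + \sqrt{-1 + 1}\right) 1 \left(-4\right) = - 9 \left(-5 + \sqrt{0}\right) 1 \left(-4\right) = - 9 \left(-5 + 0\right) 1 \left(-4\right) = - 9 \left(-5\right) 1 \left(-4\right) = - 9 \left(\left(-5\right) \left(-4\right)\right) = \left(-9\right) 20 = -180$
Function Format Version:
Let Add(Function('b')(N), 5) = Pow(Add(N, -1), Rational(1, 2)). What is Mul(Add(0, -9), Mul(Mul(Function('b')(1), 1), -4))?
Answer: -180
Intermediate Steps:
Function('b')(N) = Add(-5, Pow(Add(-1, N), Rational(1, 2))) (Function('b')(N) = Add(-5, Pow(Add(N, -1), Rational(1, 2))) = Add(-5, Pow(Add(-1, N), Rational(1, 2))))
Mul(Add(0, -9), Mul(Mul(Function('b')(1), 1), -4)) = Mul(Add(0, -9), Mul(Mul(Add(-5, Pow(Add(-1, 1), Rational(1, 2))), 1), -4)) = Mul(-9, Mul(Mul(Add(-5, Pow(0, Rational(1, 2))), 1), -4)) = Mul(-9, Mul(Mul(Add(-5, 0), 1), -4)) = Mul(-9, Mul(Mul(-5, 1), -4)) = Mul(-9, Mul(-5, -4)) = Mul(-9, 20) = -180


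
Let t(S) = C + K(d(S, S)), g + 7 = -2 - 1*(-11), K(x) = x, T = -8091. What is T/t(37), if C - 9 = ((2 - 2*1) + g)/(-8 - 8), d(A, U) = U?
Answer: -64728/367 ≈ -176.37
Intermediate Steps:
g = 2 (g = -7 + (-2 - 1*(-11)) = -7 + (-2 + 11) = -7 + 9 = 2)
C = 71/8 (C = 9 + ((2 - 2*1) + 2)/(-8 - 8) = 9 + ((2 - 2) + 2)/(-16) = 9 + (0 + 2)*(-1/16) = 9 + 2*(-1/16) = 9 - 1/8 = 71/8 ≈ 8.8750)
t(S) = 71/8 + S
T/t(37) = -8091/(71/8 + 37) = -8091/367/8 = -8091*8/367 = -64728/367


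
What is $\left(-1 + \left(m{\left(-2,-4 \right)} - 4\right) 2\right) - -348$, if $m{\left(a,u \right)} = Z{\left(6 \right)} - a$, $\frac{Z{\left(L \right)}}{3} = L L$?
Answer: $559$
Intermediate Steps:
$Z{\left(L \right)} = 3 L^{2}$ ($Z{\left(L \right)} = 3 L L = 3 L^{2}$)
$m{\left(a,u \right)} = 108 - a$ ($m{\left(a,u \right)} = 3 \cdot 6^{2} - a = 3 \cdot 36 - a = 108 - a$)
$\left(-1 + \left(m{\left(-2,-4 \right)} - 4\right) 2\right) - -348 = \left(-1 + \left(\left(108 - -2\right) - 4\right) 2\right) - -348 = \left(-1 + \left(\left(108 + 2\right) - 4\right) 2\right) + 348 = \left(-1 + \left(110 - 4\right) 2\right) + 348 = \left(-1 + 106 \cdot 2\right) + 348 = \left(-1 + 212\right) + 348 = 211 + 348 = 559$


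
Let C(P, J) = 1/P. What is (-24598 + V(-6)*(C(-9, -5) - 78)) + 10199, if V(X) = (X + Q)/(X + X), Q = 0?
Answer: -259885/18 ≈ -14438.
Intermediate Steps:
V(X) = ½ (V(X) = (X + 0)/(X + X) = X/((2*X)) = X*(1/(2*X)) = ½)
(-24598 + V(-6)*(C(-9, -5) - 78)) + 10199 = (-24598 + (1/(-9) - 78)/2) + 10199 = (-24598 + (-⅑ - 78)/2) + 10199 = (-24598 + (½)*(-703/9)) + 10199 = (-24598 - 703/18) + 10199 = -443467/18 + 10199 = -259885/18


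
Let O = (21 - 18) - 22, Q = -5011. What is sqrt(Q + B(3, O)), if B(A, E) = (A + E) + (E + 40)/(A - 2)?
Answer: I*sqrt(5006) ≈ 70.753*I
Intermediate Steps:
O = -19 (O = 3 - 22 = -19)
B(A, E) = A + E + (40 + E)/(-2 + A) (B(A, E) = (A + E) + (40 + E)/(-2 + A) = A + E + (40 + E)/(-2 + A))
sqrt(Q + B(3, O)) = sqrt(-5011 + (40 + 3**2 - 1*(-19) - 2*3 + 3*(-19))/(-2 + 3)) = sqrt(-5011 + (40 + 9 + 19 - 6 - 57)/1) = sqrt(-5011 + 1*5) = sqrt(-5011 + 5) = sqrt(-5006) = I*sqrt(5006)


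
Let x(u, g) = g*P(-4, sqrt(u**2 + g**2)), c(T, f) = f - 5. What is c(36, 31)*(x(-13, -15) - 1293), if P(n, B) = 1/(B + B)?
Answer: -33618 - 195*sqrt(394)/394 ≈ -33628.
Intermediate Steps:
P(n, B) = 1/(2*B)
c(T, f) = -5 + f
x(u, g) = g/(2*sqrt(g**2 + u**2)) (x(u, g) = g*(1/(2*(sqrt(u**2 + g**2)))) = g*(1/(2*(sqrt(g**2 + u**2)))) = g*(1/(2*sqrt(g**2 + u**2))) = g/(2*sqrt(g**2 + u**2)))
c(36, 31)*(x(-13, -15) - 1293) = (-5 + 31)*((1/2)*(-15)/sqrt((-15)**2 + (-13)**2) - 1293) = 26*((1/2)*(-15)/sqrt(225 + 169) - 1293) = 26*((1/2)*(-15)/sqrt(394) - 1293) = 26*((1/2)*(-15)*(sqrt(394)/394) - 1293) = 26*(-15*sqrt(394)/788 - 1293) = 26*(-1293 - 15*sqrt(394)/788) = -33618 - 195*sqrt(394)/394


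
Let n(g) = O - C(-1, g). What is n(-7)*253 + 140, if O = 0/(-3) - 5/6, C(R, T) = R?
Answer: 1093/6 ≈ 182.17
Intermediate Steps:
O = -⅚ (O = 0*(-⅓) - 5*⅙ = 0 - ⅚ = -⅚ ≈ -0.83333)
n(g) = ⅙ (n(g) = -⅚ - 1*(-1) = -⅚ + 1 = ⅙)
n(-7)*253 + 140 = (⅙)*253 + 140 = 253/6 + 140 = 1093/6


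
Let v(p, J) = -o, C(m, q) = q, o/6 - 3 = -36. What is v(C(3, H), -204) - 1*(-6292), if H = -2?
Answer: 6490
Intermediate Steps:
o = -198 (o = 18 + 6*(-36) = 18 - 216 = -198)
v(p, J) = 198 (v(p, J) = -1*(-198) = 198)
v(C(3, H), -204) - 1*(-6292) = 198 - 1*(-6292) = 198 + 6292 = 6490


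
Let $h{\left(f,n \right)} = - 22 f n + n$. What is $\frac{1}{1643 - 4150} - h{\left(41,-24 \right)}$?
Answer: $- \frac{54211369}{2507} \approx -21624.0$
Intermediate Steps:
$h{\left(f,n \right)} = n - 22 f n$ ($h{\left(f,n \right)} = - 22 f n + n = n - 22 f n$)
$\frac{1}{1643 - 4150} - h{\left(41,-24 \right)} = \frac{1}{1643 - 4150} - - 24 \left(1 - 902\right) = \frac{1}{-2507} - - 24 \left(1 - 902\right) = - \frac{1}{2507} - \left(-24\right) \left(-901\right) = - \frac{1}{2507} - 21624 = - \frac{54211369}{2507}$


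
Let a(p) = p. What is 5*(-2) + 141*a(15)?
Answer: 2105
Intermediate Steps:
5*(-2) + 141*a(15) = 5*(-2) + 141*15 = -10 + 2115 = 2105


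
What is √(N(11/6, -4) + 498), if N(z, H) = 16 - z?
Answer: √18438/6 ≈ 22.631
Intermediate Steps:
√(N(11/6, -4) + 498) = √((16 - 11/6) + 498) = √(85/6 + 498) = √(3073/6) = √18438/6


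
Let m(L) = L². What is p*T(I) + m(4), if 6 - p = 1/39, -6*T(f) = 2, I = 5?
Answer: 1639/117 ≈ 14.009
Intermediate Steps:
T(f) = -⅓ (T(f) = -⅙*2 = -⅓)
p = 233/39 (p = 6 - 1/39 = 233/39 ≈ 5.9744)
p*T(I) + m(4) = (233/39)*(-⅓) + 4² = -233/117 + 16 = 1639/117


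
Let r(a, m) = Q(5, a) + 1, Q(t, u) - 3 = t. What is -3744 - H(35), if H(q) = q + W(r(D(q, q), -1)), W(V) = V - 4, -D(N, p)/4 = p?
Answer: -3784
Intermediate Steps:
Q(t, u) = 3 + t
D(N, p) = -4*p
r(a, m) = 9 (r(a, m) = (3 + 5) + 1 = 8 + 1 = 9)
W(V) = -4 + V
H(q) = 5 + q (H(q) = q + (-4 + 9) = q + 5 = 5 + q)
-3744 - H(35) = -3744 - (5 + 35) = -3744 - 1*40 = -3744 - 40 = -3784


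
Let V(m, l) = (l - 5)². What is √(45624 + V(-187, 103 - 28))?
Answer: 2*√12631 ≈ 224.78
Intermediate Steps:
V(m, l) = (-5 + l)²
√(45624 + V(-187, 103 - 28)) = √(45624 + (-5 + (103 - 28))²) = √(45624 + (-5 + 75)²) = √(45624 + 70²) = √(45624 + 4900) = √50524 = 2*√12631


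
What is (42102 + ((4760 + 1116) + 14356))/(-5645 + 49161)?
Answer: 31167/21758 ≈ 1.4324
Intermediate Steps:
(42102 + ((4760 + 1116) + 14356))/(-5645 + 49161) = (42102 + (5876 + 14356))/43516 = (42102 + 20232)*(1/43516) = 62334*(1/43516) = 31167/21758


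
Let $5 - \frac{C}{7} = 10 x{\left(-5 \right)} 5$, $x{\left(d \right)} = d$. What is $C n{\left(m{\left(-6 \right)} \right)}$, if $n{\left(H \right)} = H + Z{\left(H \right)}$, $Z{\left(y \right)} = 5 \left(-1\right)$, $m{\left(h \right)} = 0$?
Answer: $-8925$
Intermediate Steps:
$Z{\left(y \right)} = -5$
$n{\left(H \right)} = -5 + H$ ($n{\left(H \right)} = H - 5 = -5 + H$)
$C = 1785$ ($C = 35 - 7 \cdot 10 \left(-5\right) 5 = 35 - 7 \left(\left(-50\right) 5\right) = 35 - -1750 = 35 + 1750 = 1785$)
$C n{\left(m{\left(-6 \right)} \right)} = 1785 \left(-5 + 0\right) = 1785 \left(-5\right) = -8925$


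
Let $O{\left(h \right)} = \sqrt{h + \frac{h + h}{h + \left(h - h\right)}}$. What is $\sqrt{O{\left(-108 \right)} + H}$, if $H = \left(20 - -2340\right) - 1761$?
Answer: $\sqrt{599 + i \sqrt{106}} \approx 24.475 + 0.2103 i$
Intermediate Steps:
$O{\left(h \right)} = \sqrt{2 + h}$ ($O{\left(h \right)} = \sqrt{h + \frac{2 h}{h + 0}} = \sqrt{h + \frac{2 h}{h}} = \sqrt{h + 2} = \sqrt{2 + h}$)
$H = 599$ ($H = \left(20 + 2340\right) - 1761 = 2360 - 1761 = 599$)
$\sqrt{O{\left(-108 \right)} + H} = \sqrt{\sqrt{2 - 108} + 599} = \sqrt{\sqrt{-106} + 599} = \sqrt{i \sqrt{106} + 599} = \sqrt{599 + i \sqrt{106}}$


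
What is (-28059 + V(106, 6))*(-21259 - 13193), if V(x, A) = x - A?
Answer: 963243468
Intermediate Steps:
(-28059 + V(106, 6))*(-21259 - 13193) = (-28059 + (106 - 1*6))*(-21259 - 13193) = (-28059 + (106 - 6))*(-34452) = (-28059 + 100)*(-34452) = -27959*(-34452) = 963243468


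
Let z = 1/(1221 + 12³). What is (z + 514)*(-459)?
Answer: -231915411/983 ≈ -2.3593e+5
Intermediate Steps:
z = 1/2949 (z = 1/(1221 + 1728) = 1/2949 ≈ 0.00033910)
(z + 514)*(-459) = (1/2949 + 514)*(-459) = (1515787/2949)*(-459) = -231915411/983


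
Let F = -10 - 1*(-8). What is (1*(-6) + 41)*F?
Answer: -70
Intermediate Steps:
F = -2 (F = -10 + 8 = -2)
(1*(-6) + 41)*F = (1*(-6) + 41)*(-2) = (-6 + 41)*(-2) = 35*(-2) = -70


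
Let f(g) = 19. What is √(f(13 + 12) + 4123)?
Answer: √4142 ≈ 64.358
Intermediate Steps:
√(f(13 + 12) + 4123) = √(19 + 4123) = √4142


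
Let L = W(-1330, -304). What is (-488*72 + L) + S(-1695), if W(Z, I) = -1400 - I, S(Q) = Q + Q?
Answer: -39622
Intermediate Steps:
S(Q) = 2*Q
L = -1096 (L = -1400 - 1*(-304) = -1400 + 304 = -1096)
(-488*72 + L) + S(-1695) = (-488*72 - 1096) + 2*(-1695) = (-35136 - 1096) - 3390 = -36232 - 3390 = -39622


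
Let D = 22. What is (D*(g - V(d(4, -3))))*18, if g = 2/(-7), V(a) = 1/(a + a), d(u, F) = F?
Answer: -330/7 ≈ -47.143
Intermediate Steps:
V(a) = 1/(2*a)
g = -2/7 (g = 2*(-⅐) = -2/7 ≈ -0.28571)
(D*(g - V(d(4, -3))))*18 = (22*(-2/7 - 1/(2*(-3))))*18 = (22*(-2/7 - (-1)/(2*3)))*18 = (22*(-2/7 - 1*(-⅙)))*18 = (22*(-2/7 + ⅙))*18 = (22*(-5/42))*18 = -55/21*18 = -330/7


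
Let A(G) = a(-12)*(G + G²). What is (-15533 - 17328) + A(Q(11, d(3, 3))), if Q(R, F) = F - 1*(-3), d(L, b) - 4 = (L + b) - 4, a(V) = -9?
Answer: -33671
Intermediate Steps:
d(L, b) = L + b (d(L, b) = 4 + ((L + b) - 4) = 4 + (-4 + L + b) = L + b)
Q(R, F) = 3 + F (Q(R, F) = F + 3 = 3 + F)
A(G) = -9*G - 9*G² (A(G) = -9*(G + G²) = -9*G - 9*G²)
(-15533 - 17328) + A(Q(11, d(3, 3))) = (-15533 - 17328) - 9*(3 + (3 + 3))*(1 + (3 + (3 + 3))) = -32861 - 9*(3 + 6)*(1 + (3 + 6)) = -32861 - 9*9*(1 + 9) = -32861 - 9*9*10 = -32861 - 810 = -33671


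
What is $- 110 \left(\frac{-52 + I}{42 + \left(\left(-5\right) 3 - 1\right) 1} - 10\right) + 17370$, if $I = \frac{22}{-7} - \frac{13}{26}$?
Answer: $\frac{3404385}{182} \approx 18705.0$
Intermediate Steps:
$I = - \frac{51}{14}$ ($I = 22 \left(- \frac{1}{7}\right) - \frac{1}{2} = - \frac{22}{7} - \frac{1}{2} = - \frac{51}{14} \approx -3.6429$)
$- 110 \left(\frac{-52 + I}{42 + \left(\left(-5\right) 3 - 1\right) 1} - 10\right) + 17370 = - 110 \left(\frac{-52 - \frac{51}{14}}{42 + \left(\left(-5\right) 3 - 1\right) 1} - 10\right) + 17370 = - 110 \left(- \frac{779}{14 \left(42 + \left(-15 - 1\right) 1\right)} - 10\right) + 17370 = - 110 \left(- \frac{779}{14 \left(42 - 16\right)} - 10\right) + 17370 = - 110 \left(- \frac{779}{14 \cdot 26} - 10\right) + 17370 = - 110 \left(\left(- \frac{779}{14}\right) \frac{1}{26} - 10\right) + 17370 = - 110 \left(- \frac{779}{364} - 10\right) + 17370 = \left(-110\right) \left(- \frac{4419}{364}\right) + 17370 = \frac{243045}{182} + 17370 = \frac{3404385}{182}$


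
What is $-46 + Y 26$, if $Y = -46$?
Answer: $-1242$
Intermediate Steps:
$-46 + Y 26 = -46 - 1196 = -1242$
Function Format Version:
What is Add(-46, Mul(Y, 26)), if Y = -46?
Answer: -1242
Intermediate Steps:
Add(-46, Mul(Y, 26)) = Add(-46, Mul(-46, 26)) = Add(-46, -1196) = -1242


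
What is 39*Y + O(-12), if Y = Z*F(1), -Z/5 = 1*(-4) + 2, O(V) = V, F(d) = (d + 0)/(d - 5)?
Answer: -219/2 ≈ -109.50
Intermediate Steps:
F(d) = d/(-5 + d)
Z = 10 (Z = -5*(1*(-4) + 2) = -5*(-4 + 2) = -5*(-2) = 10)
Y = -5/2 (Y = 10*(1/(-5 + 1)) = 10*(1/(-4)) = 10*(1*(-¼)) = 10*(-¼) = -5/2 ≈ -2.5000)
39*Y + O(-12) = 39*(-5/2) - 12 = -195/2 - 12 = -219/2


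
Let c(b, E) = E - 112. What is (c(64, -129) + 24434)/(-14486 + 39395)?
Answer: 24193/24909 ≈ 0.97126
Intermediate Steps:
c(b, E) = -112 + E
(c(64, -129) + 24434)/(-14486 + 39395) = ((-112 - 129) + 24434)/(-14486 + 39395) = (-241 + 24434)/24909 = 24193*(1/24909) = 24193/24909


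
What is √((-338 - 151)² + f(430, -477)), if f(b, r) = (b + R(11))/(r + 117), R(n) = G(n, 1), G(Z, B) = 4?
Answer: √215207815/30 ≈ 489.00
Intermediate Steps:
R(n) = 4
f(b, r) = (4 + b)/(117 + r) (f(b, r) = (b + 4)/(r + 117) = (4 + b)/(117 + r))
√((-338 - 151)² + f(430, -477)) = √((-338 - 151)² + (4 + 430)/(117 - 477)) = √((-489)² + 434/(-360)) = √(239121 - 1/360*434) = √(239121 - 217/180) = √(43041563/180) = √215207815/30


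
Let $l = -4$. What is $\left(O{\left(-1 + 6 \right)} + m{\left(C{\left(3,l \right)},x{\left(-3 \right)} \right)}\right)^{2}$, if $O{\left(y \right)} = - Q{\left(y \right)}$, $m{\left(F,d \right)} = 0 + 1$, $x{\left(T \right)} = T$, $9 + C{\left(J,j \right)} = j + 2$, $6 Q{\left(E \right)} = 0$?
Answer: $1$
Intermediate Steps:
$Q{\left(E \right)} = 0$ ($Q{\left(E \right)} = \frac{1}{6} \cdot 0 = 0$)
$C{\left(J,j \right)} = -7 + j$ ($C{\left(J,j \right)} = -9 + \left(j + 2\right) = -9 + \left(2 + j\right) = -7 + j$)
$m{\left(F,d \right)} = 1$
$O{\left(y \right)} = 0$ ($O{\left(y \right)} = \left(-1\right) 0 = 0$)
$\left(O{\left(-1 + 6 \right)} + m{\left(C{\left(3,l \right)},x{\left(-3 \right)} \right)}\right)^{2} = \left(0 + 1\right)^{2} = 1^{2} = 1$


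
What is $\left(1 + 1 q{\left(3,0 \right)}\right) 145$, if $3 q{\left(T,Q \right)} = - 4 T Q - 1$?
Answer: $\frac{290}{3} \approx 96.667$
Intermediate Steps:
$q{\left(T,Q \right)} = - \frac{1}{3} - \frac{4 Q T}{3}$ ($q{\left(T,Q \right)} = \frac{- 4 T Q - 1}{3} = \frac{- 4 Q T - 1}{3} = \frac{-1 - 4 Q T}{3} = - \frac{1}{3} - \frac{4 Q T}{3}$)
$\left(1 + 1 q{\left(3,0 \right)}\right) 145 = \left(1 + 1 \left(- \frac{1}{3} - 0 \cdot 3\right)\right) 145 = \left(1 + 1 \left(- \frac{1}{3} + 0\right)\right) 145 = \left(1 + 1 \left(- \frac{1}{3}\right)\right) 145 = \left(1 - \frac{1}{3}\right) 145 = \frac{2}{3} \cdot 145 = \frac{290}{3}$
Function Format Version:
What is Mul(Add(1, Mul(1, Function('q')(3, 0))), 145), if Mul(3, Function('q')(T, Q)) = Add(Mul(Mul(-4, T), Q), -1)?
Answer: Rational(290, 3) ≈ 96.667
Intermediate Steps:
Function('q')(T, Q) = Add(Rational(-1, 3), Mul(Rational(-4, 3), Q, T)) (Function('q')(T, Q) = Mul(Rational(1, 3), Add(Mul(Mul(-4, T), Q), -1)) = Mul(Rational(1, 3), Add(Mul(-4, Q, T), -1)) = Mul(Rational(1, 3), Add(-1, Mul(-4, Q, T))) = Add(Rational(-1, 3), Mul(Rational(-4, 3), Q, T)))
Mul(Add(1, Mul(1, Function('q')(3, 0))), 145) = Mul(Add(1, Mul(1, Add(Rational(-1, 3), Mul(Rational(-4, 3), 0, 3)))), 145) = Mul(Add(1, Mul(1, Add(Rational(-1, 3), 0))), 145) = Mul(Add(1, Mul(1, Rational(-1, 3))), 145) = Mul(Add(1, Rational(-1, 3)), 145) = Mul(Rational(2, 3), 145) = Rational(290, 3)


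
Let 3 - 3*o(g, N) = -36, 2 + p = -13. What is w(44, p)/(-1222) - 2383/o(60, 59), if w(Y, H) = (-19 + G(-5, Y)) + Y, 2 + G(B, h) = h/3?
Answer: -672119/3666 ≈ -183.34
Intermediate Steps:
p = -15 (p = -2 - 13 = -15)
o(g, N) = 13 (o(g, N) = 1 - ⅓*(-36) = 1 + 12 = 13)
G(B, h) = -2 + h/3
w(Y, H) = -21 + 4*Y/3 (w(Y, H) = (-19 + (-2 + Y/3)) + Y = (-21 + Y/3) + Y = -21 + 4*Y/3)
w(44, p)/(-1222) - 2383/o(60, 59) = (-21 + (4/3)*44)/(-1222) - 2383/13 = (-21 + 176/3)*(-1/1222) - 2383*1/13 = (113/3)*(-1/1222) - 2383/13 = -113/3666 - 2383/13 = -672119/3666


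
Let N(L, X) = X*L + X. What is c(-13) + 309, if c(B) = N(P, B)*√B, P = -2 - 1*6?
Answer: 309 + 91*I*√13 ≈ 309.0 + 328.1*I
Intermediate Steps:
P = -8 (P = -2 - 6 = -8)
N(L, X) = X + L*X (N(L, X) = L*X + X = X + L*X)
c(B) = -7*B^(3/2) (c(B) = (B*(1 - 8))*√B = (B*(-7))*√B = (-7*B)*√B = -7*B^(3/2))
c(-13) + 309 = -(-91)*I*√13 + 309 = 91*I*√13 + 309 = 309 + 91*I*√13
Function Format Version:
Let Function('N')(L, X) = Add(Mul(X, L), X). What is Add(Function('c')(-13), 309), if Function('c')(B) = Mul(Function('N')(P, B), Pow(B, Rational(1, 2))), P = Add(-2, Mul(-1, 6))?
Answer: Add(309, Mul(91, I, Pow(13, Rational(1, 2)))) ≈ Add(309.00, Mul(328.10, I))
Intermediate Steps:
P = -8 (P = Add(-2, -6) = -8)
Function('N')(L, X) = Add(X, Mul(L, X)) (Function('N')(L, X) = Add(Mul(L, X), X) = Add(X, Mul(L, X)))
Function('c')(B) = Mul(-7, Pow(B, Rational(3, 2))) (Function('c')(B) = Mul(Mul(B, Add(1, -8)), Pow(B, Rational(1, 2))) = Mul(Mul(B, -7), Pow(B, Rational(1, 2))) = Mul(Mul(-7, B), Pow(B, Rational(1, 2))) = Mul(-7, Pow(B, Rational(3, 2))))
Add(Function('c')(-13), 309) = Add(Mul(-7, Pow(-13, Rational(3, 2))), 309) = Add(Mul(-7, Mul(-13, I, Pow(13, Rational(1, 2)))), 309) = Add(Mul(91, I, Pow(13, Rational(1, 2))), 309) = Add(309, Mul(91, I, Pow(13, Rational(1, 2))))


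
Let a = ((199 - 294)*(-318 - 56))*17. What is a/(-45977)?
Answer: -604010/45977 ≈ -13.137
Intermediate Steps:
a = 604010 (a = -95*(-374)*17 = 35530*17 = 604010)
a/(-45977) = 604010/(-45977) = 604010*(-1/45977) = -604010/45977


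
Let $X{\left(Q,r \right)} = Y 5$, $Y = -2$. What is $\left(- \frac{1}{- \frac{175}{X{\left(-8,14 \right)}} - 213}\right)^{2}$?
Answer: $\frac{4}{152881} \approx 2.6164 \cdot 10^{-5}$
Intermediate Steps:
$X{\left(Q,r \right)} = -10$ ($X{\left(Q,r \right)} = \left(-2\right) 5 = -10$)
$\left(- \frac{1}{- \frac{175}{X{\left(-8,14 \right)}} - 213}\right)^{2} = \left(- \frac{1}{- \frac{175}{-10} - 213}\right)^{2} = \left(- \frac{1}{\left(-175\right) \left(- \frac{1}{10}\right) - 213}\right)^{2} = \left(- \frac{1}{\frac{35}{2} - 213}\right)^{2} = \left(- \frac{1}{- \frac{391}{2}}\right)^{2} = \left(\left(-1\right) \left(- \frac{2}{391}\right)\right)^{2} = \left(\frac{2}{391}\right)^{2} = \frac{4}{152881}$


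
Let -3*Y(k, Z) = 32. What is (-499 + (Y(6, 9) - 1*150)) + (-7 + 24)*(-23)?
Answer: -3152/3 ≈ -1050.7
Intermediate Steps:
Y(k, Z) = -32/3 (Y(k, Z) = -1/3*32 = -32/3)
(-499 + (Y(6, 9) - 1*150)) + (-7 + 24)*(-23) = (-499 + (-32/3 - 1*150)) + (-7 + 24)*(-23) = (-499 + (-32/3 - 150)) + 17*(-23) = (-499 - 482/3) - 391 = -1979/3 - 391 = -3152/3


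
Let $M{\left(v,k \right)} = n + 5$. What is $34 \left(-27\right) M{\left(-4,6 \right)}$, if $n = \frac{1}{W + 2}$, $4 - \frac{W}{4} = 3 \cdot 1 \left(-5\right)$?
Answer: $- \frac{59823}{13} \approx -4601.8$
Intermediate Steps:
$W = 76$ ($W = 16 - 4 \cdot 3 \cdot 1 \left(-5\right) = 16 - 4 \cdot 3 \left(-5\right) = 16 - -60 = 16 + 60 = 76$)
$n = \frac{1}{78}$ ($n = \frac{1}{76 + 2} = \frac{1}{78} \approx 0.012821$)
$M{\left(v,k \right)} = \frac{391}{78}$ ($M{\left(v,k \right)} = \frac{1}{78} + 5 = \frac{391}{78}$)
$34 \left(-27\right) M{\left(-4,6 \right)} = 34 \left(-27\right) \frac{391}{78} = \left(-918\right) \frac{391}{78} = - \frac{59823}{13}$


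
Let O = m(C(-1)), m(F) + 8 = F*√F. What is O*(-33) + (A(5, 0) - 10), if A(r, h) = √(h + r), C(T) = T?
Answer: 254 + √5 + 33*I ≈ 256.24 + 33.0*I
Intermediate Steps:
m(F) = -8 + F^(3/2) (m(F) = -8 + F*√F = -8 + F^(3/2))
O = -8 - I (O = -8 + (-1)^(3/2) = -8 - I ≈ -8.0 - 1.0*I)
O*(-33) + (A(5, 0) - 10) = (-8 - I)*(-33) + (√(0 + 5) - 10) = (264 + 33*I) + (√5 - 10) = (264 + 33*I) + (-10 + √5) = 254 + √5 + 33*I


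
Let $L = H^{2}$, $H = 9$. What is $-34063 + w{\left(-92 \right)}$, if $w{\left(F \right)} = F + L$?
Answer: $-34074$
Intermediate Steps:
$L = 81$ ($L = 9^{2} = 81$)
$w{\left(F \right)} = 81 + F$ ($w{\left(F \right)} = F + 81 = 81 + F$)
$-34063 + w{\left(-92 \right)} = -34063 + \left(81 - 92\right) = -34063 - 11 = -34074$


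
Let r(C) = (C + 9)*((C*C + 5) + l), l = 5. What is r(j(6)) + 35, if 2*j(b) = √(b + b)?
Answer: 152 + 13*√3 ≈ 174.52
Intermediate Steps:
j(b) = √2*√b/2 (j(b) = √(b + b)/2 = √(2*b)/2 = (√2*√b)/2 = √2*√b/2)
r(C) = (9 + C)*(10 + C²) (r(C) = (C + 9)*((C*C + 5) + 5) = (9 + C)*((C² + 5) + 5) = (9 + C)*((5 + C²) + 5) = (9 + C)*(10 + C²))
r(j(6)) + 35 = (90 + (√2*√6/2)³ + 9*(√2*√6/2)² + 10*(√2*√6/2)) + 35 = (90 + (√3)³ + 9*(√3)² + 10*√3) + 35 = (90 + 3*√3 + 9*3 + 10*√3) + 35 = (90 + 3*√3 + 27 + 10*√3) + 35 = (117 + 13*√3) + 35 = 152 + 13*√3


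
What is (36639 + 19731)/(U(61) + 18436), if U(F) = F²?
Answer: 56370/22157 ≈ 2.5441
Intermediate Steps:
(36639 + 19731)/(U(61) + 18436) = (36639 + 19731)/(61² + 18436) = 56370/(3721 + 18436) = 56370/22157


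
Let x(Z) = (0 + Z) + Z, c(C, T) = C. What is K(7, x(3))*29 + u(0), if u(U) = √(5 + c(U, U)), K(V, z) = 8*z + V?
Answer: 1595 + √5 ≈ 1597.2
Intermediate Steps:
x(Z) = 2*Z (x(Z) = Z + Z = 2*Z)
K(V, z) = V + 8*z
u(U) = √(5 + U)
K(7, x(3))*29 + u(0) = (7 + 8*(2*3))*29 + √(5 + 0) = (7 + 8*6)*29 + √5 = (7 + 48)*29 + √5 = 55*29 + √5 = 1595 + √5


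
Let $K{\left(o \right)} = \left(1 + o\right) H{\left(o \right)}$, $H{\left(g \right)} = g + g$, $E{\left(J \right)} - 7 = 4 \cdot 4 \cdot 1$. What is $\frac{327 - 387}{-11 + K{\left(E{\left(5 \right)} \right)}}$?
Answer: $- \frac{60}{1093} \approx -0.054895$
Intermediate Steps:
$E{\left(J \right)} = 23$ ($E{\left(J \right)} = 7 + 4 \cdot 4 \cdot 1 = 7 + 16 \cdot 1 = 7 + 16 = 23$)
$H{\left(g \right)} = 2 g$
$K{\left(o \right)} = 2 o \left(1 + o\right)$ ($K{\left(o \right)} = \left(1 + o\right) 2 o = 2 o \left(1 + o\right)$)
$\frac{327 - 387}{-11 + K{\left(E{\left(5 \right)} \right)}} = \frac{327 - 387}{-11 + 2 \cdot 23 \left(1 + 23\right)} = - \frac{60}{-11 + 2 \cdot 23 \cdot 24} = - \frac{60}{-11 + 1104} = - \frac{60}{1093}$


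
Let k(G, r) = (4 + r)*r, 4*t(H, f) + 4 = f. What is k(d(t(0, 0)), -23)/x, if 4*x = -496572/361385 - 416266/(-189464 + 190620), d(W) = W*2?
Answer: -365123166440/75503162821 ≈ -4.8359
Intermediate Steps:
t(H, f) = -1 + f/4
d(W) = 2*W
k(G, r) = r*(4 + r)
x = -75503162821/835522120 (x = (-496572/361385 - 416266/(-189464 + 190620))/4 = (-496572*1/361385 - 416266/1156)/4 = (-496572/361385 - 416266*1/1156)/4 = (-496572/361385 - 208133/578)/4 = (¼)*(-75503162821/208880530) = -75503162821/835522120 ≈ -90.366)
k(d(t(0, 0)), -23)/x = (-23*(4 - 23))/(-75503162821/835522120) = -23*(-19)*(-835522120/75503162821) = 437*(-835522120/75503162821) = -365123166440/75503162821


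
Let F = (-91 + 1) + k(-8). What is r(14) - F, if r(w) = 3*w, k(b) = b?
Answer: 140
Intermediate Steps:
F = -98 (F = (-91 + 1) - 8 = -90 - 8 = -98)
r(14) - F = 3*14 - 1*(-98) = 42 + 98 = 140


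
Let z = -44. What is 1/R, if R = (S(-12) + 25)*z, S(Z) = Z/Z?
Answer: -1/1144 ≈ -0.00087413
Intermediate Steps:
S(Z) = 1
R = -1144 (R = (1 + 25)*(-44) = 26*(-44) = -1144)
1/R = 1/(-1144) = -1/1144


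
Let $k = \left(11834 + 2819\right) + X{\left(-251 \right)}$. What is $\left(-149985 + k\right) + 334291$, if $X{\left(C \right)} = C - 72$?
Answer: $198636$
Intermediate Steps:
$X{\left(C \right)} = -72 + C$
$k = 14330$ ($k = \left(11834 + 2819\right) - 323 = 14653 - 323 = 14330$)
$\left(-149985 + k\right) + 334291 = \left(-149985 + 14330\right) + 334291 = -135655 + 334291 = 198636$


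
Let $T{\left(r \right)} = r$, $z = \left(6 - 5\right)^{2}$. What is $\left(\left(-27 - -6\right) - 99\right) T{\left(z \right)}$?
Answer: $-120$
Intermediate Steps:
$z = 1$ ($z = 1^{2} = 1$)
$\left(\left(-27 - -6\right) - 99\right) T{\left(z \right)} = \left(\left(-27 - -6\right) - 99\right) 1 = \left(\left(-27 + 6\right) - 99\right) 1 = \left(-21 - 99\right) 1 = \left(-120\right) 1 = -120$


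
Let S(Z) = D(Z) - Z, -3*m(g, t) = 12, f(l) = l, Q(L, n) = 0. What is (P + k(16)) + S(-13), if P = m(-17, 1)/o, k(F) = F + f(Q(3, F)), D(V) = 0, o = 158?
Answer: 2289/79 ≈ 28.975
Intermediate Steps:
m(g, t) = -4 (m(g, t) = -1/3*12 = -4)
k(F) = F (k(F) = F + 0 = F)
S(Z) = -Z (S(Z) = 0 - Z = -Z)
P = -2/79 (P = -4/158 = -4*1/158 = -2/79 ≈ -0.025316)
(P + k(16)) + S(-13) = (-2/79 + 16) - 1*(-13) = 1262/79 + 13 = 2289/79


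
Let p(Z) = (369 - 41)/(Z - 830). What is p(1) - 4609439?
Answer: -3821225259/829 ≈ -4.6094e+6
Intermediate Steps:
p(Z) = 328/(-830 + Z)
p(1) - 4609439 = 328/(-830 + 1) - 4609439 = 328/(-829) - 4609439 = 328*(-1/829) - 4609439 = -328/829 - 4609439 = -3821225259/829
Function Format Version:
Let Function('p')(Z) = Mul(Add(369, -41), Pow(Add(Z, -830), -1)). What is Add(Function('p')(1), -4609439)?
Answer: Rational(-3821225259, 829) ≈ -4.6094e+6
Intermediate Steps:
Function('p')(Z) = Mul(328, Pow(Add(-830, Z), -1))
Add(Function('p')(1), -4609439) = Add(Mul(328, Pow(Add(-830, 1), -1)), -4609439) = Add(Mul(328, Pow(-829, -1)), -4609439) = Add(Mul(328, Rational(-1, 829)), -4609439) = Add(Rational(-328, 829), -4609439) = Rational(-3821225259, 829)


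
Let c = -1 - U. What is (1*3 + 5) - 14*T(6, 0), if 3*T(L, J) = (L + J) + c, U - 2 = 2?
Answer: 10/3 ≈ 3.3333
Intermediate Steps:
U = 4 (U = 2 + 2 = 4)
c = -5 (c = -1 - 1*4 = -1 - 4 = -5)
T(L, J) = -5/3 + J/3 + L/3 (T(L, J) = ((L + J) - 5)/3 = ((J + L) - 5)/3 = (-5 + J + L)/3 = -5/3 + J/3 + L/3)
(1*3 + 5) - 14*T(6, 0) = (1*3 + 5) - 14*(-5/3 + (⅓)*0 + (⅓)*6) = (3 + 5) - 14*(-5/3 + 0 + 2) = 8 - 14*⅓ = 8 - 14/3 = 10/3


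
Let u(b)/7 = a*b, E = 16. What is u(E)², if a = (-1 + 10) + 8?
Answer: 3625216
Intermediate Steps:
a = 17 (a = 9 + 8 = 17)
u(b) = 119*b (u(b) = 7*(17*b) = 119*b)
u(E)² = (119*16)² = 1904² = 3625216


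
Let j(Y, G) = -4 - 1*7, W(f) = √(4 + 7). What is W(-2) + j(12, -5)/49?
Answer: -11/49 + √11 ≈ 3.0921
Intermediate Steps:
W(f) = √11
j(Y, G) = -11 (j(Y, G) = -4 - 7 = -11)
W(-2) + j(12, -5)/49 = √11 - 11/49 = -11/49 + √11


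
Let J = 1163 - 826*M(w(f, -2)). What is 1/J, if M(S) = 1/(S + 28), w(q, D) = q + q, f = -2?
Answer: 12/13543 ≈ 0.00088607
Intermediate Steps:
w(q, D) = 2*q
M(S) = 1/(28 + S)
J = 13543/12 (J = 1163 - 826/(28 + 2*(-2)) = 1163 - 826/(28 - 4) = 1163 - 826/24 = 1163 - 826*1/24 = 1163 - 413/12 = 13543/12 ≈ 1128.6)
1/J = 1/(13543/12) = 12/13543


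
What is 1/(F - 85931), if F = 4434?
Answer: -1/81497 ≈ -1.2270e-5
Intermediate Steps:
1/(F - 85931) = 1/(4434 - 85931) = 1/(-81497) = -1/81497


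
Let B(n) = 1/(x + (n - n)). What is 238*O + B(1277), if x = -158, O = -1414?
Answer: -53172057/158 ≈ -3.3653e+5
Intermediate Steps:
B(n) = -1/158 (B(n) = 1/(-158 + (n - n)) = 1/(-158 + 0) = 1/(-158) = -1/158)
238*O + B(1277) = 238*(-1414) - 1/158 = -336532 - 1/158 = -53172057/158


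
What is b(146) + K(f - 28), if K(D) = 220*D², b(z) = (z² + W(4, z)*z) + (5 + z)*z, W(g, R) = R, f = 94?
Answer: 1022998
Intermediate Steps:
b(z) = 2*z² + z*(5 + z) (b(z) = (z² + z*z) + (5 + z)*z = (z² + z²) + z*(5 + z) = 2*z² + z*(5 + z))
b(146) + K(f - 28) = 146*(5 + 3*146) + 220*(94 - 28)² = 146*(5 + 438) + 220*66² = 146*443 + 220*4356 = 64678 + 958320 = 1022998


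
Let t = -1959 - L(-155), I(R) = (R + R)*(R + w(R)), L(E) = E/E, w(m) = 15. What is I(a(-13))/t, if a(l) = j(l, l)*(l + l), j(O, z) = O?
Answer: -59657/490 ≈ -121.75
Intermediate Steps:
L(E) = 1
a(l) = 2*l**2 (a(l) = l*(l + l) = l*(2*l) = 2*l**2)
I(R) = 2*R*(15 + R) (I(R) = (R + R)*(R + 15) = (2*R)*(15 + R) = 2*R*(15 + R))
t = -1960 (t = -1959 - 1*1 = -1959 - 1 = -1960)
I(a(-13))/t = (2*(2*(-13)**2)*(15 + 2*(-13)**2))/(-1960) = (2*(2*169)*(15 + 2*169))*(-1/1960) = (2*338*(15 + 338))*(-1/1960) = (2*338*353)*(-1/1960) = 238628*(-1/1960) = -59657/490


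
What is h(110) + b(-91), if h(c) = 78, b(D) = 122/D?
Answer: 6976/91 ≈ 76.659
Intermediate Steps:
h(110) + b(-91) = 78 + 122/(-91) = 78 + 122*(-1/91) = 78 - 122/91 = 6976/91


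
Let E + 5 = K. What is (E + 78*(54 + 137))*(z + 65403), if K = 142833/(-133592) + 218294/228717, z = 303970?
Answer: 168082650452738382847/30554761464 ≈ 5.5010e+9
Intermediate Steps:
K = -3506003213/30554761464 (K = 142833*(-1/133592) + 218294*(1/228717) = -142833/133592 + 218294/228717 = -3506003213/30554761464 ≈ -0.11474)
E = -156279810533/30554761464 (E = -5 - 3506003213/30554761464 = -156279810533/30554761464 ≈ -5.1147)
(E + 78*(54 + 137))*(z + 65403) = (-156279810533/30554761464 + 78*(54 + 137))*(303970 + 65403) = (-156279810533/30554761464 + 78*191)*369373 = (-156279810533/30554761464 + 14898)*369373 = (455048556480139/30554761464)*369373 = 168082650452738382847/30554761464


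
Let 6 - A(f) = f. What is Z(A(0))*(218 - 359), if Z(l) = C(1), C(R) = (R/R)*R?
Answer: -141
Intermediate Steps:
C(R) = R (C(R) = 1*R = R)
A(f) = 6 - f
Z(l) = 1
Z(A(0))*(218 - 359) = 1*(218 - 359) = 1*(-141) = -141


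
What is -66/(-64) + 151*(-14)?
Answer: -67615/32 ≈ -2113.0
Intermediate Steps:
-66/(-64) + 151*(-14) = -66*(-1/64) - 2114 = 33/32 - 2114 = -67615/32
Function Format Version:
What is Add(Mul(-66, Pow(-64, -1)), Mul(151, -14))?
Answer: Rational(-67615, 32) ≈ -2113.0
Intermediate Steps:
Add(Mul(-66, Pow(-64, -1)), Mul(151, -14)) = Add(Mul(-66, Rational(-1, 64)), -2114) = Add(Rational(33, 32), -2114) = Rational(-67615, 32)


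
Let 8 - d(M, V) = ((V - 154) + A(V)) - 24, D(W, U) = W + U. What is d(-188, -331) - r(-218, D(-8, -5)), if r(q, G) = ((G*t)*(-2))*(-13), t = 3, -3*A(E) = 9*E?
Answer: 538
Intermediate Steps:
A(E) = -3*E
D(W, U) = U + W
d(M, V) = 186 + 2*V (d(M, V) = 8 - (((V - 154) - 3*V) - 24) = 8 - (((-154 + V) - 3*V) - 24) = 8 - ((-154 - 2*V) - 24) = 8 - (-178 - 2*V) = 8 + (178 + 2*V) = 186 + 2*V)
r(q, G) = 78*G (r(q, G) = ((G*3)*(-2))*(-13) = ((3*G)*(-2))*(-13) = -6*G*(-13) = 78*G)
d(-188, -331) - r(-218, D(-8, -5)) = (186 + 2*(-331)) - 78*(-5 - 8) = (186 - 662) - 78*(-13) = -476 - 1*(-1014) = -476 + 1014 = 538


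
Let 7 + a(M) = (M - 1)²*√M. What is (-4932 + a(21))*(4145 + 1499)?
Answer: -27875716 + 2257600*√21 ≈ -1.7530e+7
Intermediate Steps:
a(M) = -7 + √M*(-1 + M)² (a(M) = -7 + (M - 1)²*√M = -7 + (-1 + M)²*√M = -7 + √M*(-1 + M)²)
(-4932 + a(21))*(4145 + 1499) = (-4932 + (-7 + √21*(-1 + 21)²))*(4145 + 1499) = (-4932 + (-7 + √21*20²))*5644 = (-4932 + (-7 + √21*400))*5644 = (-4932 + (-7 + 400*√21))*5644 = (-4939 + 400*√21)*5644 = -27875716 + 2257600*√21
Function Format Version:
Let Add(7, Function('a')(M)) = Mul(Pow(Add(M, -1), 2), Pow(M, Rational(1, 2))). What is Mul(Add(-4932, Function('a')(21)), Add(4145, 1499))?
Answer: Add(-27875716, Mul(2257600, Pow(21, Rational(1, 2)))) ≈ -1.7530e+7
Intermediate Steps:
Function('a')(M) = Add(-7, Mul(Pow(M, Rational(1, 2)), Pow(Add(-1, M), 2))) (Function('a')(M) = Add(-7, Mul(Pow(Add(M, -1), 2), Pow(M, Rational(1, 2)))) = Add(-7, Mul(Pow(Add(-1, M), 2), Pow(M, Rational(1, 2)))) = Add(-7, Mul(Pow(M, Rational(1, 2)), Pow(Add(-1, M), 2))))
Mul(Add(-4932, Function('a')(21)), Add(4145, 1499)) = Mul(Add(-4932, Add(-7, Mul(Pow(21, Rational(1, 2)), Pow(Add(-1, 21), 2)))), Add(4145, 1499)) = Mul(Add(-4932, Add(-7, Mul(Pow(21, Rational(1, 2)), Pow(20, 2)))), 5644) = Mul(Add(-4932, Add(-7, Mul(Pow(21, Rational(1, 2)), 400))), 5644) = Mul(Add(-4932, Add(-7, Mul(400, Pow(21, Rational(1, 2))))), 5644) = Mul(Add(-4939, Mul(400, Pow(21, Rational(1, 2)))), 5644) = Add(-27875716, Mul(2257600, Pow(21, Rational(1, 2))))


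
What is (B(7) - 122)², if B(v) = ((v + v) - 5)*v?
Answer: 3481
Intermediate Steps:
B(v) = v*(-5 + 2*v) (B(v) = (2*v - 5)*v = (-5 + 2*v)*v = v*(-5 + 2*v))
(B(7) - 122)² = (7*(-5 + 2*7) - 122)² = (7*(-5 + 14) - 122)² = (7*9 - 122)² = (63 - 122)² = (-59)² = 3481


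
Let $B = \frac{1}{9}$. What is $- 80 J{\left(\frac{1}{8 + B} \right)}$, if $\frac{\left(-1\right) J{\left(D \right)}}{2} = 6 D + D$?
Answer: $\frac{10080}{73} \approx 138.08$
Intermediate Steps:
$B = \frac{1}{9} \approx 0.11111$
$J{\left(D \right)} = - 14 D$ ($J{\left(D \right)} = - 2 \left(6 D + D\right) = - 2 \cdot 7 D = - 14 D$)
$- 80 J{\left(\frac{1}{8 + B} \right)} = - 80 \left(- \frac{14}{8 + \frac{1}{9}}\right) = - 80 \left(- \frac{14}{\frac{73}{9}}\right) = - 80 \left(\left(-14\right) \frac{9}{73}\right) = \left(-80\right) \left(- \frac{126}{73}\right) = \frac{10080}{73}$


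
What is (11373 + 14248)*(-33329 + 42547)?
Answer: 236174378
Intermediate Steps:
(11373 + 14248)*(-33329 + 42547) = 25621*9218 = 236174378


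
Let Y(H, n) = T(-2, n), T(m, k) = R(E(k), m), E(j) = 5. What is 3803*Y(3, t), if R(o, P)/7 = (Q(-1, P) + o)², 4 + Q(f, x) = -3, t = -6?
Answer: 106484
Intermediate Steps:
Q(f, x) = -7 (Q(f, x) = -4 - 3 = -7)
R(o, P) = 7*(-7 + o)²
T(m, k) = 28 (T(m, k) = 7*(-7 + 5)² = 7*(-2)² = 7*4 = 28)
Y(H, n) = 28
3803*Y(3, t) = 3803*28 = 106484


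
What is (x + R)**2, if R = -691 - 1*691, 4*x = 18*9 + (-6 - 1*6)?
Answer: 7230721/4 ≈ 1.8077e+6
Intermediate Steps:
x = 75/2 (x = (18*9 + (-6 - 1*6))/4 = (162 + (-6 - 6))/4 = (162 - 12)/4 = (1/4)*150 = 75/2 ≈ 37.500)
R = -1382 (R = -691 - 691 = -1382)
(x + R)**2 = (75/2 - 1382)**2 = (-2689/2)**2 = 7230721/4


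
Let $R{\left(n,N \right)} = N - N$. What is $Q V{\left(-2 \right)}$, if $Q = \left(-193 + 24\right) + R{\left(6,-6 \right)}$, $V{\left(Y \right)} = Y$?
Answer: $338$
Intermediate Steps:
$R{\left(n,N \right)} = 0$
$Q = -169$ ($Q = \left(-193 + 24\right) + 0 = -169 + 0 = -169$)
$Q V{\left(-2 \right)} = \left(-169\right) \left(-2\right) = 338$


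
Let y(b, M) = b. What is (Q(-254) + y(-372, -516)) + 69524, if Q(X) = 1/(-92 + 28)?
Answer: 4425727/64 ≈ 69152.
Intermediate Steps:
Q(X) = -1/64 (Q(X) = 1/(-64) = -1/64)
(Q(-254) + y(-372, -516)) + 69524 = (-1/64 - 372) + 69524 = -23809/64 + 69524 = 4425727/64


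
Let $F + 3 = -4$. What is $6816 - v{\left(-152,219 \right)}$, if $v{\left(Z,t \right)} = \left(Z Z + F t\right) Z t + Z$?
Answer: $718062416$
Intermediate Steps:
$F = -7$ ($F = -3 - 4 = -7$)
$v{\left(Z,t \right)} = Z + Z t \left(Z^{2} - 7 t\right)$ ($v{\left(Z,t \right)} = \left(Z Z - 7 t\right) Z t + Z = \left(Z^{2} - 7 t\right) Z t + Z = Z \left(Z^{2} - 7 t\right) t + Z = Z t \left(Z^{2} - 7 t\right) + Z = Z + Z t \left(Z^{2} - 7 t\right)$)
$6816 - v{\left(-152,219 \right)} = 6816 - - 152 \left(1 - 7 \cdot 219^{2} + 219 \left(-152\right)^{2}\right) = 6816 - - 152 \left(1 - 335727 + 219 \cdot 23104\right) = 6816 - - 152 \left(1 - 335727 + 5059776\right) = 6816 - \left(-152\right) 4724050 = 6816 - -718055600 = 6816 + 718055600 = 718062416$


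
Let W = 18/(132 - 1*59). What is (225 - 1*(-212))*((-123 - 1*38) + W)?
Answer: -5128195/73 ≈ -70249.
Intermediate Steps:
W = 18/73 (W = 18/(132 - 59) = 18/73 ≈ 0.24658)
(225 - 1*(-212))*((-123 - 1*38) + W) = (225 - 1*(-212))*((-123 - 1*38) + 18/73) = (225 + 212)*((-123 - 38) + 18/73) = 437*(-161 + 18/73) = 437*(-11735/73) = -5128195/73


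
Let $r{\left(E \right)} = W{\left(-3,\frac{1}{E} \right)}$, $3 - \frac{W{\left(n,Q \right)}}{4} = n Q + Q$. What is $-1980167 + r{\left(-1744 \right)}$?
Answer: $- \frac{431673791}{218} \approx -1.9802 \cdot 10^{6}$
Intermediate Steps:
$W{\left(n,Q \right)} = 12 - 4 Q - 4 Q n$ ($W{\left(n,Q \right)} = 12 - 4 \left(n Q + Q\right) = 12 - 4 \left(Q n + Q\right) = 12 - 4 \left(Q + Q n\right) = 12 - \left(4 Q + 4 Q n\right) = 12 - 4 Q - 4 Q n$)
$r{\left(E \right)} = 12 + \frac{8}{E}$ ($r{\left(E \right)} = 12 - \frac{4}{E} - 4 \frac{1}{E} \left(-3\right) = 12 - \frac{4}{E} + \frac{12}{E} = 12 + \frac{8}{E}$)
$-1980167 + r{\left(-1744 \right)} = -1980167 + \left(12 + \frac{8}{-1744}\right) = -1980167 + \left(12 + 8 \left(- \frac{1}{1744}\right)\right) = -1980167 + \left(12 - \frac{1}{218}\right) = -1980167 + \frac{2615}{218} = - \frac{431673791}{218}$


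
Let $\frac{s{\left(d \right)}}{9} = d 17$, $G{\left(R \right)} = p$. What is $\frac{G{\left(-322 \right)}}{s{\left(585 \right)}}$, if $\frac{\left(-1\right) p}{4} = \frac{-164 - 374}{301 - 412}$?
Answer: $- \frac{2152}{9935055} \approx -0.00021661$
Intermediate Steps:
$p = - \frac{2152}{111}$ ($p = - 4 \frac{-164 - 374}{301 - 412} = - 4 \left(- \frac{538}{-111}\right) = - 4 \left(\left(-538\right) \left(- \frac{1}{111}\right)\right) = \left(-4\right) \frac{538}{111} = - \frac{2152}{111} \approx -19.387$)
$G{\left(R \right)} = - \frac{2152}{111}$
$s{\left(d \right)} = 153 d$ ($s{\left(d \right)} = 9 d 17 = 9 \cdot 17 d = 153 d$)
$\frac{G{\left(-322 \right)}}{s{\left(585 \right)}} = - \frac{2152}{111 \cdot 153 \cdot 585} = - \frac{2152}{111 \cdot 89505} = \left(- \frac{2152}{111}\right) \frac{1}{89505} = - \frac{2152}{9935055}$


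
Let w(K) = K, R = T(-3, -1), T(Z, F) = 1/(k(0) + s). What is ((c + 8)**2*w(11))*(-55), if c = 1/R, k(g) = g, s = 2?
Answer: -60500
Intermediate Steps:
T(Z, F) = 1/2 (T(Z, F) = 1/(0 + 2) = 1/2)
R = 1/2 ≈ 0.50000
c = 2 (c = 1/(1/2) = 2)
((c + 8)**2*w(11))*(-55) = ((2 + 8)**2*11)*(-55) = (10**2*11)*(-55) = (100*11)*(-55) = 1100*(-55) = -60500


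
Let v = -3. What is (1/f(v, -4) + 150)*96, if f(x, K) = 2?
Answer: 14448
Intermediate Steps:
(1/f(v, -4) + 150)*96 = (1/2 + 150)*96 = (½ + 150)*96 = (301/2)*96 = 14448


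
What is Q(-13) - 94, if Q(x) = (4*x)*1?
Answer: -146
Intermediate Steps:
Q(x) = 4*x
Q(-13) - 94 = 4*(-13) - 94 = -52 - 94 = -146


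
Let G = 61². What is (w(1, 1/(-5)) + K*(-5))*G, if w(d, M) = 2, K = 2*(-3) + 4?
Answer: 44652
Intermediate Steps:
K = -2 (K = -6 + 4 = -2)
G = 3721
(w(1, 1/(-5)) + K*(-5))*G = (2 - 2*(-5))*3721 = (2 + 10)*3721 = 12*3721 = 44652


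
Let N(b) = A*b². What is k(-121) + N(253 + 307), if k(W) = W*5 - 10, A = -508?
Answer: -159309415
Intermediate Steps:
k(W) = -10 + 5*W (k(W) = 5*W - 10 = -10 + 5*W)
N(b) = -508*b²
k(-121) + N(253 + 307) = (-10 + 5*(-121)) - 508*(253 + 307)² = (-10 - 605) - 508*560² = -615 - 508*313600 = -615 - 159308800 = -159309415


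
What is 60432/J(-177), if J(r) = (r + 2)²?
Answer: 60432/30625 ≈ 1.9733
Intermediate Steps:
J(r) = (2 + r)²
60432/J(-177) = 60432/((2 - 177)²) = 60432/((-175)²) = 60432/30625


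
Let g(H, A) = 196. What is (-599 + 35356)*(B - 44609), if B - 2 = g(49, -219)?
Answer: -1543593127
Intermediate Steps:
B = 198 (B = 2 + 196 = 198)
(-599 + 35356)*(B - 44609) = (-599 + 35356)*(198 - 44609) = 34757*(-44411) = -1543593127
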